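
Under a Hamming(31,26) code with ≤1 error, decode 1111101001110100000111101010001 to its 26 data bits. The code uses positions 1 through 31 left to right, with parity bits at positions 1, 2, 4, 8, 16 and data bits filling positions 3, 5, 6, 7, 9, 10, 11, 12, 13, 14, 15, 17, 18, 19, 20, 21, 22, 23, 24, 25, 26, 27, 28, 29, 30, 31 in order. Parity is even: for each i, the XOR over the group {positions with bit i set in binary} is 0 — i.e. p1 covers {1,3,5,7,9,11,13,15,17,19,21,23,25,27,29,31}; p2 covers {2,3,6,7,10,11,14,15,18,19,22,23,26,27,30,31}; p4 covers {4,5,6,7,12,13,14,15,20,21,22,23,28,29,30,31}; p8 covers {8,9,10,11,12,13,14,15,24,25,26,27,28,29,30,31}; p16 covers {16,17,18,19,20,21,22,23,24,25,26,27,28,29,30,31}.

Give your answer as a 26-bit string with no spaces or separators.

s1 (pos 1,3,5,7,9,11,13,15,17,19,21,23,25,27,29,31): 1⊕1⊕1⊕1⊕0⊕1⊕0⊕0⊕0⊕0⊕1⊕1⊕1⊕1⊕0⊕1 = 0
s2 (pos 2,3,6,7,10,11,14,15,18,19,22,23,26,27,30,31): 1⊕1⊕0⊕1⊕1⊕1⊕1⊕0⊕0⊕0⊕1⊕1⊕0⊕1⊕0⊕1 = 0
s4 (pos 4,5,6,7,12,13,14,15,20,21,22,23,28,29,30,31): 1⊕1⊕0⊕1⊕1⊕0⊕1⊕0⊕1⊕1⊕1⊕1⊕0⊕0⊕0⊕1 = 0
s8 (pos 8,9,10,11,12,13,14,15,24,25,26,27,28,29,30,31): 0⊕0⊕1⊕1⊕1⊕0⊕1⊕0⊕0⊕1⊕0⊕1⊕0⊕0⊕0⊕1 = 1
s16 (pos 16,17,18,19,20,21,22,23,24,25,26,27,28,29,30,31): 0⊕0⊕0⊕0⊕1⊕1⊕1⊕1⊕0⊕1⊕0⊕1⊕0⊕0⊕0⊕1 = 1
Syndrome s16…s1 = 11000 → error at position 24.
Flip position 24: 1111101001110100000111101010001 → 1111101001110100000111111010001
Read data bits from positions 3,5,6,7,9,10,11,12,13,14,15,17,18,19,20,21,22,23,24,25,26,27,28,29,30,31: 11010111010000111111010001

11010111010000111111010001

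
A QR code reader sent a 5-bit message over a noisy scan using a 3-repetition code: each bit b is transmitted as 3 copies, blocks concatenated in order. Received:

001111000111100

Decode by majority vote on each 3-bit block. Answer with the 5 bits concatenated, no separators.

01010

Block 1 (001): 1 one → 0
Block 2 (111): 3 ones → 1
Block 3 (000): 0 ones → 0
Block 4 (111): 3 ones → 1
Block 5 (100): 1 one → 0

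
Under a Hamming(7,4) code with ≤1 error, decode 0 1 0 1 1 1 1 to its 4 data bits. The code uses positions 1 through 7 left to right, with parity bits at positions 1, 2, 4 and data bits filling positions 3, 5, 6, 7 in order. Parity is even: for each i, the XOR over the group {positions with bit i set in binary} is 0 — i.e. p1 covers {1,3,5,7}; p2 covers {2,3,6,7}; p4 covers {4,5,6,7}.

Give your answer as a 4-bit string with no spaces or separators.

s1 (pos 1,3,5,7): 0⊕0⊕1⊕1 = 0
s2 (pos 2,3,6,7): 1⊕0⊕1⊕1 = 1
s4 (pos 4,5,6,7): 1⊕1⊕1⊕1 = 0
Syndrome s4…s1 = 010 → error at position 2.
Flip position 2: 0101111 → 0001111
Read data bits from positions 3,5,6,7: 0111

0111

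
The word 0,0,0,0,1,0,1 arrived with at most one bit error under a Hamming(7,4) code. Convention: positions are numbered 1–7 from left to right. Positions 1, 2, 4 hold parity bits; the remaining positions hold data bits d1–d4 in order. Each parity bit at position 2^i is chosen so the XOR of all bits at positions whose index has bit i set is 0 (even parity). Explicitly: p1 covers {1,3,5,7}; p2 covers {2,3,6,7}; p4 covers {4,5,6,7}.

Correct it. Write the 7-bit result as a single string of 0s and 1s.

s1 (pos 1,3,5,7): 0⊕0⊕1⊕1 = 0
s2 (pos 2,3,6,7): 0⊕0⊕0⊕1 = 1
s4 (pos 4,5,6,7): 0⊕1⊕0⊕1 = 0
Syndrome s4…s1 = 010 → error at position 2.
Flip position 2: 0000101 → 0100101

0100101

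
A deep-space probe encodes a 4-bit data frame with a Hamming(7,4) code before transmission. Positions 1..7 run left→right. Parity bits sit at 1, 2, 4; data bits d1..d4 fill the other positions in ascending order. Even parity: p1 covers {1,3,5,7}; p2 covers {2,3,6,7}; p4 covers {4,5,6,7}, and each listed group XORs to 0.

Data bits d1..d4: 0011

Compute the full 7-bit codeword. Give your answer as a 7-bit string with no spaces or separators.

1000011

Place data at non-parity positions: p1 p2 0 p4 0 1 1
p1 (pos 1,3,5,7): XOR of data positions = 0⊕0⊕1 = 1
p2 (pos 2,3,6,7): XOR of data positions = 0⊕1⊕1 = 0
p4 (pos 4,5,6,7): XOR of data positions = 0⊕1⊕1 = 0
Codeword: 1000011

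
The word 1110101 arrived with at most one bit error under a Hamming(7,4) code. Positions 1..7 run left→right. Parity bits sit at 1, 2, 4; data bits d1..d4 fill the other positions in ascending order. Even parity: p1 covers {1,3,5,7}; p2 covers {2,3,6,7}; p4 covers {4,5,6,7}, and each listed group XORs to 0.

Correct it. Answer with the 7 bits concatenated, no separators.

s1 (pos 1,3,5,7): 1⊕1⊕1⊕1 = 0
s2 (pos 2,3,6,7): 1⊕1⊕0⊕1 = 1
s4 (pos 4,5,6,7): 0⊕1⊕0⊕1 = 0
Syndrome s4…s1 = 010 → error at position 2.
Flip position 2: 1110101 → 1010101

1010101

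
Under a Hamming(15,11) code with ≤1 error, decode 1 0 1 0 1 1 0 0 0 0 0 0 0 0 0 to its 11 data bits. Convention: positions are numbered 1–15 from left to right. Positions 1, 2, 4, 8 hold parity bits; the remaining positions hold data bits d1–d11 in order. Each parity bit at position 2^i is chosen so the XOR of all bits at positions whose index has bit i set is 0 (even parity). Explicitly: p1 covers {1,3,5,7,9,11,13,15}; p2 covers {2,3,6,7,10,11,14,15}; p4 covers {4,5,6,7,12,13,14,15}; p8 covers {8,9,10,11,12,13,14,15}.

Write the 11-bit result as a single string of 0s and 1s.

s1 (pos 1,3,5,7,9,11,13,15): 1⊕1⊕1⊕0⊕0⊕0⊕0⊕0 = 1
s2 (pos 2,3,6,7,10,11,14,15): 0⊕1⊕1⊕0⊕0⊕0⊕0⊕0 = 0
s4 (pos 4,5,6,7,12,13,14,15): 0⊕1⊕1⊕0⊕0⊕0⊕0⊕0 = 0
s8 (pos 8,9,10,11,12,13,14,15): 0⊕0⊕0⊕0⊕0⊕0⊕0⊕0 = 0
Syndrome s8…s1 = 0001 → error at position 1.
Flip position 1: 101011000000000 → 001011000000000
Read data bits from positions 3,5,6,7,9,10,11,12,13,14,15: 11100000000

11100000000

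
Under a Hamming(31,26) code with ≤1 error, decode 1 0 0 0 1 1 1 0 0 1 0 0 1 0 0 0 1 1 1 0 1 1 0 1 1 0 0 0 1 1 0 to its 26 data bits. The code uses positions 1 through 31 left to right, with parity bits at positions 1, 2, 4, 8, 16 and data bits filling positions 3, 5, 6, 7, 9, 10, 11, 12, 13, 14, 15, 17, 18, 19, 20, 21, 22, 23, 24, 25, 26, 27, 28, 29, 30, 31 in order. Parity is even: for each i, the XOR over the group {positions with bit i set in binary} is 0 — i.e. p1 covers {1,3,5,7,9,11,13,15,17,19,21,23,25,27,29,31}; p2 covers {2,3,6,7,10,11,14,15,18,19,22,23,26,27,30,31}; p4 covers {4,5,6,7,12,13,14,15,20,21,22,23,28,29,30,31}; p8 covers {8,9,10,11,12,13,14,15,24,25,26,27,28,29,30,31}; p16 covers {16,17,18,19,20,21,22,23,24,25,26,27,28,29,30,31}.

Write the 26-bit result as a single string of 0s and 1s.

s1 (pos 1,3,5,7,9,11,13,15,17,19,21,23,25,27,29,31): 1⊕0⊕1⊕1⊕0⊕0⊕1⊕0⊕1⊕1⊕1⊕0⊕1⊕0⊕1⊕0 = 1
s2 (pos 2,3,6,7,10,11,14,15,18,19,22,23,26,27,30,31): 0⊕0⊕1⊕1⊕1⊕0⊕0⊕0⊕1⊕1⊕1⊕0⊕0⊕0⊕1⊕0 = 1
s4 (pos 4,5,6,7,12,13,14,15,20,21,22,23,28,29,30,31): 0⊕1⊕1⊕1⊕0⊕1⊕0⊕0⊕0⊕1⊕1⊕0⊕0⊕1⊕1⊕0 = 0
s8 (pos 8,9,10,11,12,13,14,15,24,25,26,27,28,29,30,31): 0⊕0⊕1⊕0⊕0⊕1⊕0⊕0⊕1⊕1⊕0⊕0⊕0⊕1⊕1⊕0 = 0
s16 (pos 16,17,18,19,20,21,22,23,24,25,26,27,28,29,30,31): 0⊕1⊕1⊕1⊕0⊕1⊕1⊕0⊕1⊕1⊕0⊕0⊕0⊕1⊕1⊕0 = 1
Syndrome s16…s1 = 10011 → error at position 19.
Flip position 19: 1000111001001000111011011000110 → 1000111001001000110011011000110
Read data bits from positions 3,5,6,7,9,10,11,12,13,14,15,17,18,19,20,21,22,23,24,25,26,27,28,29,30,31: 01110100100110011011000110

01110100100110011011000110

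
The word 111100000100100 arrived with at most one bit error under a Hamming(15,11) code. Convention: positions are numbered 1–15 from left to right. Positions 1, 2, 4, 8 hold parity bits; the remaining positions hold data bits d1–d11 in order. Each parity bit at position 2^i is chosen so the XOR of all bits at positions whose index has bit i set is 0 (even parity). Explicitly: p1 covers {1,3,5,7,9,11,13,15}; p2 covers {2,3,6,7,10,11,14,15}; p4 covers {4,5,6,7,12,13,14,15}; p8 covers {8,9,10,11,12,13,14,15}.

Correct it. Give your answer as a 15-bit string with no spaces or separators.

s1 (pos 1,3,5,7,9,11,13,15): 1⊕1⊕0⊕0⊕0⊕0⊕1⊕0 = 1
s2 (pos 2,3,6,7,10,11,14,15): 1⊕1⊕0⊕0⊕1⊕0⊕0⊕0 = 1
s4 (pos 4,5,6,7,12,13,14,15): 1⊕0⊕0⊕0⊕0⊕1⊕0⊕0 = 0
s8 (pos 8,9,10,11,12,13,14,15): 0⊕0⊕1⊕0⊕0⊕1⊕0⊕0 = 0
Syndrome s8…s1 = 0011 → error at position 3.
Flip position 3: 111100000100100 → 110100000100100

110100000100100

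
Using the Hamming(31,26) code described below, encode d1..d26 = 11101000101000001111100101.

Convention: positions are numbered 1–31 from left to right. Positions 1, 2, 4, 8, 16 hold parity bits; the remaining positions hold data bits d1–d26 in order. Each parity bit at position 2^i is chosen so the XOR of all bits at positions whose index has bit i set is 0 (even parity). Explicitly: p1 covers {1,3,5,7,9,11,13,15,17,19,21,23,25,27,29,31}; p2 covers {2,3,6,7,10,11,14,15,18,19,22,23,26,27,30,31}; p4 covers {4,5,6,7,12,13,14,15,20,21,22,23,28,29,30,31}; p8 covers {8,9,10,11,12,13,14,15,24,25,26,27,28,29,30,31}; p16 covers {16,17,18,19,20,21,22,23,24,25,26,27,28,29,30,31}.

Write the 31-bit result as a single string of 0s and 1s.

1110110010001011000001111100101

Place data at non-parity positions: p1 p2 1 p4 1 1 0 p8 1 0 0 0 1 0 1 p16 0 0 0 0 0 1 1 1 1 1 0 0 1 0 1
p1 (pos 1,3,5,7,9,11,13,15,17,19,21,23,25,27,29,31): XOR of data positions = 1⊕1⊕0⊕1⊕0⊕1⊕1⊕0⊕0⊕0⊕1⊕1⊕0⊕1⊕1 = 1
p2 (pos 2,3,6,7,10,11,14,15,18,19,22,23,26,27,30,31): XOR of data positions = 1⊕1⊕0⊕0⊕0⊕0⊕1⊕0⊕0⊕1⊕1⊕1⊕0⊕0⊕1 = 1
p4 (pos 4,5,6,7,12,13,14,15,20,21,22,23,28,29,30,31): XOR of data positions = 1⊕1⊕0⊕0⊕1⊕0⊕1⊕0⊕0⊕1⊕1⊕0⊕1⊕0⊕1 = 0
p8 (pos 8,9,10,11,12,13,14,15,24,25,26,27,28,29,30,31): XOR of data positions = 1⊕0⊕0⊕0⊕1⊕0⊕1⊕1⊕1⊕1⊕0⊕0⊕1⊕0⊕1 = 0
p16 (pos 16,17,18,19,20,21,22,23,24,25,26,27,28,29,30,31): XOR of data positions = 0⊕0⊕0⊕0⊕0⊕1⊕1⊕1⊕1⊕1⊕0⊕0⊕1⊕0⊕1 = 1
Codeword: 1110110010001011000001111100101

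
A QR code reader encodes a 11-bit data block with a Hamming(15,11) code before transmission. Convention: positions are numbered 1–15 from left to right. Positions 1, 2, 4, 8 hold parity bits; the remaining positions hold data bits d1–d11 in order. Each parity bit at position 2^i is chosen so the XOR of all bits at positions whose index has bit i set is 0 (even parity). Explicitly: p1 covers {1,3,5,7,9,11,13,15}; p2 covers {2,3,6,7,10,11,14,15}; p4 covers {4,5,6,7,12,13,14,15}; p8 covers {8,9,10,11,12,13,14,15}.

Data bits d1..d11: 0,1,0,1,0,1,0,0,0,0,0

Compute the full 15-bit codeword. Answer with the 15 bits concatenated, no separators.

000010110100000

Place data at non-parity positions: p1 p2 0 p4 1 0 1 p8 0 1 0 0 0 0 0
p1 (pos 1,3,5,7,9,11,13,15): XOR of data positions = 0⊕1⊕1⊕0⊕0⊕0⊕0 = 0
p2 (pos 2,3,6,7,10,11,14,15): XOR of data positions = 0⊕0⊕1⊕1⊕0⊕0⊕0 = 0
p4 (pos 4,5,6,7,12,13,14,15): XOR of data positions = 1⊕0⊕1⊕0⊕0⊕0⊕0 = 0
p8 (pos 8,9,10,11,12,13,14,15): XOR of data positions = 0⊕1⊕0⊕0⊕0⊕0⊕0 = 1
Codeword: 000010110100000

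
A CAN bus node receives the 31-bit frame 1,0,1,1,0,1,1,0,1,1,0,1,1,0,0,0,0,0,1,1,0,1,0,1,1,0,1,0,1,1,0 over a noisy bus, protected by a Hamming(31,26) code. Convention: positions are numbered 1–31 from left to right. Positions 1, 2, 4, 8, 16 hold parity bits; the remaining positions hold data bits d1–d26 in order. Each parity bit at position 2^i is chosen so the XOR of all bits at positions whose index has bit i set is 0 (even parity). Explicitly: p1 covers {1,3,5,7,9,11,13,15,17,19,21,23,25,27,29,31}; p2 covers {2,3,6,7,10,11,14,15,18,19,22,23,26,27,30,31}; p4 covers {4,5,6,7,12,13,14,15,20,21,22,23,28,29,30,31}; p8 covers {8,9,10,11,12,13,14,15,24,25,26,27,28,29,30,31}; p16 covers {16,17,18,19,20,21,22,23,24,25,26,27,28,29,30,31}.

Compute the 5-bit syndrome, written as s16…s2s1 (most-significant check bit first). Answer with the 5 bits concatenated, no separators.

01101

s1 (pos 1,3,5,7,9,11,13,15,17,19,21,23,25,27,29,31): 1⊕1⊕0⊕1⊕1⊕0⊕1⊕0⊕0⊕1⊕0⊕0⊕1⊕1⊕1⊕0 = 1
s2 (pos 2,3,6,7,10,11,14,15,18,19,22,23,26,27,30,31): 0⊕1⊕1⊕1⊕1⊕0⊕0⊕0⊕0⊕1⊕1⊕0⊕0⊕1⊕1⊕0 = 0
s4 (pos 4,5,6,7,12,13,14,15,20,21,22,23,28,29,30,31): 1⊕0⊕1⊕1⊕1⊕1⊕0⊕0⊕1⊕0⊕1⊕0⊕0⊕1⊕1⊕0 = 1
s8 (pos 8,9,10,11,12,13,14,15,24,25,26,27,28,29,30,31): 0⊕1⊕1⊕0⊕1⊕1⊕0⊕0⊕1⊕1⊕0⊕1⊕0⊕1⊕1⊕0 = 1
s16 (pos 16,17,18,19,20,21,22,23,24,25,26,27,28,29,30,31): 0⊕0⊕0⊕1⊕1⊕0⊕1⊕0⊕1⊕1⊕0⊕1⊕0⊕1⊕1⊕0 = 0
Syndrome s16…s1 = 01101 → error at position 13.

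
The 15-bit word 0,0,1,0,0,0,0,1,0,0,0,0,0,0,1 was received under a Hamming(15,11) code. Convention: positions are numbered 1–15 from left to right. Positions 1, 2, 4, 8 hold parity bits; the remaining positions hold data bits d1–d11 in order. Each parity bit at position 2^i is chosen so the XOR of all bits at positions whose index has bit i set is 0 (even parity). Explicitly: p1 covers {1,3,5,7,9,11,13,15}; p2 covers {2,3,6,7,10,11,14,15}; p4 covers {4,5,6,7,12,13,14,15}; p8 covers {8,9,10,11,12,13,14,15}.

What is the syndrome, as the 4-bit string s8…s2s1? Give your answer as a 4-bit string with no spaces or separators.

s1 (pos 1,3,5,7,9,11,13,15): 0⊕1⊕0⊕0⊕0⊕0⊕0⊕1 = 0
s2 (pos 2,3,6,7,10,11,14,15): 0⊕1⊕0⊕0⊕0⊕0⊕0⊕1 = 0
s4 (pos 4,5,6,7,12,13,14,15): 0⊕0⊕0⊕0⊕0⊕0⊕0⊕1 = 1
s8 (pos 8,9,10,11,12,13,14,15): 1⊕0⊕0⊕0⊕0⊕0⊕0⊕1 = 0
Syndrome s8…s1 = 0100 → error at position 4.

0100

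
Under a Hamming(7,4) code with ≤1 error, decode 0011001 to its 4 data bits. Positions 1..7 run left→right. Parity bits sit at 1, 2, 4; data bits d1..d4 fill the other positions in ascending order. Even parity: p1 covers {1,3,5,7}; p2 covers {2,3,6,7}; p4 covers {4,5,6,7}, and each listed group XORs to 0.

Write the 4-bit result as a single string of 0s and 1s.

s1 (pos 1,3,5,7): 0⊕1⊕0⊕1 = 0
s2 (pos 2,3,6,7): 0⊕1⊕0⊕1 = 0
s4 (pos 4,5,6,7): 1⊕0⊕0⊕1 = 0
Syndrome s4…s1 = 000 → no error.
Read data bits from positions 3,5,6,7: 1001

1001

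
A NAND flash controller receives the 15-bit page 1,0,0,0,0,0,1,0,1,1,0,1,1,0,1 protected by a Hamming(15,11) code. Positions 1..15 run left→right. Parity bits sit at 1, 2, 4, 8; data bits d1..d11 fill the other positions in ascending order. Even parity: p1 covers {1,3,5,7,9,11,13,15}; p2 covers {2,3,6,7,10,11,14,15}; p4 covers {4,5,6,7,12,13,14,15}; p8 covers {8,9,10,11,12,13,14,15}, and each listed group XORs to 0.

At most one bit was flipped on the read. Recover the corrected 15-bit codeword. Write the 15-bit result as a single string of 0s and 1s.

s1 (pos 1,3,5,7,9,11,13,15): 1⊕0⊕0⊕1⊕1⊕0⊕1⊕1 = 1
s2 (pos 2,3,6,7,10,11,14,15): 0⊕0⊕0⊕1⊕1⊕0⊕0⊕1 = 1
s4 (pos 4,5,6,7,12,13,14,15): 0⊕0⊕0⊕1⊕1⊕1⊕0⊕1 = 0
s8 (pos 8,9,10,11,12,13,14,15): 0⊕1⊕1⊕0⊕1⊕1⊕0⊕1 = 1
Syndrome s8…s1 = 1011 → error at position 11.
Flip position 11: 100000101101101 → 100000101111101

100000101111101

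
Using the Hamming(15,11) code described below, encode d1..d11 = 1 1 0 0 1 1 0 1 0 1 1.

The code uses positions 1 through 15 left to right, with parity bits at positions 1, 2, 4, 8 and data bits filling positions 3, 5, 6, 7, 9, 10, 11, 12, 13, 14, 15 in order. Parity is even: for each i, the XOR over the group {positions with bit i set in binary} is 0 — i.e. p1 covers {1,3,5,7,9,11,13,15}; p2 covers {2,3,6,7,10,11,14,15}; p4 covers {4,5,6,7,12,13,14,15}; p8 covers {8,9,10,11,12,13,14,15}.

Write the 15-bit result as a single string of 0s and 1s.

001010011101011

Place data at non-parity positions: p1 p2 1 p4 1 0 0 p8 1 1 0 1 0 1 1
p1 (pos 1,3,5,7,9,11,13,15): XOR of data positions = 1⊕1⊕0⊕1⊕0⊕0⊕1 = 0
p2 (pos 2,3,6,7,10,11,14,15): XOR of data positions = 1⊕0⊕0⊕1⊕0⊕1⊕1 = 0
p4 (pos 4,5,6,7,12,13,14,15): XOR of data positions = 1⊕0⊕0⊕1⊕0⊕1⊕1 = 0
p8 (pos 8,9,10,11,12,13,14,15): XOR of data positions = 1⊕1⊕0⊕1⊕0⊕1⊕1 = 1
Codeword: 001010011101011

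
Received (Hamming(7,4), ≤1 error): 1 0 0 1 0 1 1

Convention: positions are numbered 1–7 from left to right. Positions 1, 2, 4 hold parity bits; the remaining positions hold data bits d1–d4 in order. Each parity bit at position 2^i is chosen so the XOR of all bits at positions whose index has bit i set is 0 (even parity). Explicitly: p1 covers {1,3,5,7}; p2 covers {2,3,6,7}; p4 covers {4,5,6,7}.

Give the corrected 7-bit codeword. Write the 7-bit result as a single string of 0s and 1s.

s1 (pos 1,3,5,7): 1⊕0⊕0⊕1 = 0
s2 (pos 2,3,6,7): 0⊕0⊕1⊕1 = 0
s4 (pos 4,5,6,7): 1⊕0⊕1⊕1 = 1
Syndrome s4…s1 = 100 → error at position 4.
Flip position 4: 1001011 → 1000011

1000011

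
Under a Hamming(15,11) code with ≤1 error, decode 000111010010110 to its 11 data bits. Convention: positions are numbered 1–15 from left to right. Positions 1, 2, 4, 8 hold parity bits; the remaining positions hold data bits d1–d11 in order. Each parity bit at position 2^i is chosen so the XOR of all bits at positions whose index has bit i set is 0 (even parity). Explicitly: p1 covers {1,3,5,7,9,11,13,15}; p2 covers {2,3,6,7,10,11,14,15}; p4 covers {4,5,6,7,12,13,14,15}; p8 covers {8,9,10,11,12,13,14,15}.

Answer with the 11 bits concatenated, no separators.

s1 (pos 1,3,5,7,9,11,13,15): 0⊕0⊕1⊕0⊕0⊕1⊕1⊕0 = 1
s2 (pos 2,3,6,7,10,11,14,15): 0⊕0⊕1⊕0⊕0⊕1⊕1⊕0 = 1
s4 (pos 4,5,6,7,12,13,14,15): 1⊕1⊕1⊕0⊕0⊕1⊕1⊕0 = 1
s8 (pos 8,9,10,11,12,13,14,15): 1⊕0⊕0⊕1⊕0⊕1⊕1⊕0 = 0
Syndrome s8…s1 = 0111 → error at position 7.
Flip position 7: 000111010010110 → 000111110010110
Read data bits from positions 3,5,6,7,9,10,11,12,13,14,15: 01110010110

01110010110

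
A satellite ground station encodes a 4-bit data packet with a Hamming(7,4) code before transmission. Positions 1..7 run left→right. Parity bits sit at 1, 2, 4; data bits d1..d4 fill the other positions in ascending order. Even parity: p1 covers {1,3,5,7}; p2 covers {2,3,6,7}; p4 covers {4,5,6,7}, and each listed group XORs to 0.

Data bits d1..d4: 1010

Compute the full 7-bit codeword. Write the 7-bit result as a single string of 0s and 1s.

Place data at non-parity positions: p1 p2 1 p4 0 1 0
p1 (pos 1,3,5,7): XOR of data positions = 1⊕0⊕0 = 1
p2 (pos 2,3,6,7): XOR of data positions = 1⊕1⊕0 = 0
p4 (pos 4,5,6,7): XOR of data positions = 0⊕1⊕0 = 1
Codeword: 1011010

1011010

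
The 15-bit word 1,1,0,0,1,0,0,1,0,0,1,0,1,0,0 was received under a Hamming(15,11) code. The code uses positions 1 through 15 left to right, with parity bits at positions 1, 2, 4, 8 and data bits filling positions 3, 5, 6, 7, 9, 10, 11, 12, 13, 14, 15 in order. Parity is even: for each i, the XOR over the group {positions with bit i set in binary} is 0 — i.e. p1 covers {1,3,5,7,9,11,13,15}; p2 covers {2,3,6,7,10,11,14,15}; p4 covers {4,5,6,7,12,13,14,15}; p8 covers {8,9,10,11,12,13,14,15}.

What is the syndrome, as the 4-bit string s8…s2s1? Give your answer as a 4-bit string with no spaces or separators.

s1 (pos 1,3,5,7,9,11,13,15): 1⊕0⊕1⊕0⊕0⊕1⊕1⊕0 = 0
s2 (pos 2,3,6,7,10,11,14,15): 1⊕0⊕0⊕0⊕0⊕1⊕0⊕0 = 0
s4 (pos 4,5,6,7,12,13,14,15): 0⊕1⊕0⊕0⊕0⊕1⊕0⊕0 = 0
s8 (pos 8,9,10,11,12,13,14,15): 1⊕0⊕0⊕1⊕0⊕1⊕0⊕0 = 1
Syndrome s8…s1 = 1000 → error at position 8.

1000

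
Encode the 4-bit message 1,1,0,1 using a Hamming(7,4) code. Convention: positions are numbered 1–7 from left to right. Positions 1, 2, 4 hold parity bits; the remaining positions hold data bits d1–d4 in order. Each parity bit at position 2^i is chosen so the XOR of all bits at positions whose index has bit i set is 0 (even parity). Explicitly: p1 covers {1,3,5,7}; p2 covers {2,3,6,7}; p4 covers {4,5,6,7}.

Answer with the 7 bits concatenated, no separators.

1010101

Place data at non-parity positions: p1 p2 1 p4 1 0 1
p1 (pos 1,3,5,7): XOR of data positions = 1⊕1⊕1 = 1
p2 (pos 2,3,6,7): XOR of data positions = 1⊕0⊕1 = 0
p4 (pos 4,5,6,7): XOR of data positions = 1⊕0⊕1 = 0
Codeword: 1010101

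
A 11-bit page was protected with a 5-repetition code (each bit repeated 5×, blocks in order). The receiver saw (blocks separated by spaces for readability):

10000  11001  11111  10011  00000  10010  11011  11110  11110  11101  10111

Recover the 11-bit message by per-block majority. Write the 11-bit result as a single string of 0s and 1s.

01110011111

Block 1 (10000): 1 one → 0
Block 2 (11001): 3 ones → 1
Block 3 (11111): 5 ones → 1
Block 4 (10011): 3 ones → 1
Block 5 (00000): 0 ones → 0
Block 6 (10010): 2 ones → 0
Block 7 (11011): 4 ones → 1
Block 8 (11110): 4 ones → 1
Block 9 (11110): 4 ones → 1
Block 10 (11101): 4 ones → 1
Block 11 (10111): 4 ones → 1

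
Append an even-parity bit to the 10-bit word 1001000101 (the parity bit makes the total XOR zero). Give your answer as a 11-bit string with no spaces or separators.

10010001010

XOR of the 10 data bits: 1⊕0⊕0⊕1⊕0⊕0⊕0⊕1⊕0⊕1 = 0
Parity bit = 0 (so all 11 bits XOR to 0).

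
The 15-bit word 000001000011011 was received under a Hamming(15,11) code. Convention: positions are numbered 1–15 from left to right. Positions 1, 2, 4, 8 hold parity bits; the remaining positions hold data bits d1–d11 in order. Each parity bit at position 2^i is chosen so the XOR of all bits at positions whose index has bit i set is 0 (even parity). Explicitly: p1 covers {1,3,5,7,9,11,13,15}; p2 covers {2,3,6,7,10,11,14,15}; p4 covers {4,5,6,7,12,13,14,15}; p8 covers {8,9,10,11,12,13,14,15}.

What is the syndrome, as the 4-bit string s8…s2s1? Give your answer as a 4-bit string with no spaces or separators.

s1 (pos 1,3,5,7,9,11,13,15): 0⊕0⊕0⊕0⊕0⊕1⊕0⊕1 = 0
s2 (pos 2,3,6,7,10,11,14,15): 0⊕0⊕1⊕0⊕0⊕1⊕1⊕1 = 0
s4 (pos 4,5,6,7,12,13,14,15): 0⊕0⊕1⊕0⊕1⊕0⊕1⊕1 = 0
s8 (pos 8,9,10,11,12,13,14,15): 0⊕0⊕0⊕1⊕1⊕0⊕1⊕1 = 0
Syndrome s8…s1 = 0000 → no error.

0000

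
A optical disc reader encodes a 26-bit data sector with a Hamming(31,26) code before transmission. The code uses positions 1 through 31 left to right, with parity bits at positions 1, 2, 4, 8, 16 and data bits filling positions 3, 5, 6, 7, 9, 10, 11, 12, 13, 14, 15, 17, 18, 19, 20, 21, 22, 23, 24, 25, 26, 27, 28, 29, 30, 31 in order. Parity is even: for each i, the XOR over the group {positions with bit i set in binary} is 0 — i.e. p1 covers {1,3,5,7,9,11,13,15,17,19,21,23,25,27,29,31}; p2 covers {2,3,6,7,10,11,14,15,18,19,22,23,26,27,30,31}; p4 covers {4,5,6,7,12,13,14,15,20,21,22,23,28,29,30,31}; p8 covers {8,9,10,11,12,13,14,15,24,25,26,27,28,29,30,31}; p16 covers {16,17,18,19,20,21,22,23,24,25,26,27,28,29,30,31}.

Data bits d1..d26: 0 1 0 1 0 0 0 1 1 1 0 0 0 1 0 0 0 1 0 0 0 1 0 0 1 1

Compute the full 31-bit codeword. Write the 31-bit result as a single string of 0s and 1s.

Place data at non-parity positions: p1 p2 0 p4 1 0 1 p8 0 0 0 1 1 1 0 p16 0 0 1 0 0 0 1 0 0 0 1 0 0 1 1
p1 (pos 1,3,5,7,9,11,13,15,17,19,21,23,25,27,29,31): XOR of data positions = 0⊕1⊕1⊕0⊕0⊕1⊕0⊕0⊕1⊕0⊕1⊕0⊕1⊕0⊕1 = 1
p2 (pos 2,3,6,7,10,11,14,15,18,19,22,23,26,27,30,31): XOR of data positions = 0⊕0⊕1⊕0⊕0⊕1⊕0⊕0⊕1⊕0⊕1⊕0⊕1⊕1⊕1 = 1
p4 (pos 4,5,6,7,12,13,14,15,20,21,22,23,28,29,30,31): XOR of data positions = 1⊕0⊕1⊕1⊕1⊕1⊕0⊕0⊕0⊕0⊕1⊕0⊕0⊕1⊕1 = 0
p8 (pos 8,9,10,11,12,13,14,15,24,25,26,27,28,29,30,31): XOR of data positions = 0⊕0⊕0⊕1⊕1⊕1⊕0⊕0⊕0⊕0⊕1⊕0⊕0⊕1⊕1 = 0
p16 (pos 16,17,18,19,20,21,22,23,24,25,26,27,28,29,30,31): XOR of data positions = 0⊕0⊕1⊕0⊕0⊕0⊕1⊕0⊕0⊕0⊕1⊕0⊕0⊕1⊕1 = 1
Codeword: 1100101000011101001000100010011

1100101000011101001000100010011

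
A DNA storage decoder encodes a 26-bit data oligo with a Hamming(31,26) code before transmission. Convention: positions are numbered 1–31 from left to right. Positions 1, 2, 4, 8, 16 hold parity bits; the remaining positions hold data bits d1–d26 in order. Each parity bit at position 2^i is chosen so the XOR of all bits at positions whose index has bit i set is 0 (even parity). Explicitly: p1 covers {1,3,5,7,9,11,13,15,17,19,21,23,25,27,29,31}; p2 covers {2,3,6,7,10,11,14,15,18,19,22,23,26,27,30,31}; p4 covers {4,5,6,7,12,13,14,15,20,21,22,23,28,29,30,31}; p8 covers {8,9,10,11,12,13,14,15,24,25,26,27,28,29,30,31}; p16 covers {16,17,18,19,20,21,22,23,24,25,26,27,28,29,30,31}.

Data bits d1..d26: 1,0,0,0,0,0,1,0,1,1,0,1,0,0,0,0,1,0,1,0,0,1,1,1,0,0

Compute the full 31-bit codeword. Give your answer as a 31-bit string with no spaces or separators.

0111000100101100100001010011100

Place data at non-parity positions: p1 p2 1 p4 0 0 0 p8 0 0 1 0 1 1 0 p16 1 0 0 0 0 1 0 1 0 0 1 1 1 0 0
p1 (pos 1,3,5,7,9,11,13,15,17,19,21,23,25,27,29,31): XOR of data positions = 1⊕0⊕0⊕0⊕1⊕1⊕0⊕1⊕0⊕0⊕0⊕0⊕1⊕1⊕0 = 0
p2 (pos 2,3,6,7,10,11,14,15,18,19,22,23,26,27,30,31): XOR of data positions = 1⊕0⊕0⊕0⊕1⊕1⊕0⊕0⊕0⊕1⊕0⊕0⊕1⊕0⊕0 = 1
p4 (pos 4,5,6,7,12,13,14,15,20,21,22,23,28,29,30,31): XOR of data positions = 0⊕0⊕0⊕0⊕1⊕1⊕0⊕0⊕0⊕1⊕0⊕1⊕1⊕0⊕0 = 1
p8 (pos 8,9,10,11,12,13,14,15,24,25,26,27,28,29,30,31): XOR of data positions = 0⊕0⊕1⊕0⊕1⊕1⊕0⊕1⊕0⊕0⊕1⊕1⊕1⊕0⊕0 = 1
p16 (pos 16,17,18,19,20,21,22,23,24,25,26,27,28,29,30,31): XOR of data positions = 1⊕0⊕0⊕0⊕0⊕1⊕0⊕1⊕0⊕0⊕1⊕1⊕1⊕0⊕0 = 0
Codeword: 0111000100101100100001010011100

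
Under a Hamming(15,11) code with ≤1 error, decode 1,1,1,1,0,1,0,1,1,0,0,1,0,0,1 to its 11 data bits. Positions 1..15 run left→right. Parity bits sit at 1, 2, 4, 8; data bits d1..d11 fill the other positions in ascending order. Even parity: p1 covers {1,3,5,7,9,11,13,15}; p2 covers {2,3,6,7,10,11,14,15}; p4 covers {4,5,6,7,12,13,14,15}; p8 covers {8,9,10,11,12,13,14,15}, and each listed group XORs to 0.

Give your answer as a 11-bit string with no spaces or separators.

10101001001

s1 (pos 1,3,5,7,9,11,13,15): 1⊕1⊕0⊕0⊕1⊕0⊕0⊕1 = 0
s2 (pos 2,3,6,7,10,11,14,15): 1⊕1⊕1⊕0⊕0⊕0⊕0⊕1 = 0
s4 (pos 4,5,6,7,12,13,14,15): 1⊕0⊕1⊕0⊕1⊕0⊕0⊕1 = 0
s8 (pos 8,9,10,11,12,13,14,15): 1⊕1⊕0⊕0⊕1⊕0⊕0⊕1 = 0
Syndrome s8…s1 = 0000 → no error.
Read data bits from positions 3,5,6,7,9,10,11,12,13,14,15: 10101001001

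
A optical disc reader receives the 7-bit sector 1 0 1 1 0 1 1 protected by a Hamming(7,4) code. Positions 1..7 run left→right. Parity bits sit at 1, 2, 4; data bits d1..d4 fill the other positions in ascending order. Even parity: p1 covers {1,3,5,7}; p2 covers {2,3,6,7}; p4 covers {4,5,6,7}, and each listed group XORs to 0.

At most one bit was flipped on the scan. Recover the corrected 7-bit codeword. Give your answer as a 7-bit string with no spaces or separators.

1011010

s1 (pos 1,3,5,7): 1⊕1⊕0⊕1 = 1
s2 (pos 2,3,6,7): 0⊕1⊕1⊕1 = 1
s4 (pos 4,5,6,7): 1⊕0⊕1⊕1 = 1
Syndrome s4…s1 = 111 → error at position 7.
Flip position 7: 1011011 → 1011010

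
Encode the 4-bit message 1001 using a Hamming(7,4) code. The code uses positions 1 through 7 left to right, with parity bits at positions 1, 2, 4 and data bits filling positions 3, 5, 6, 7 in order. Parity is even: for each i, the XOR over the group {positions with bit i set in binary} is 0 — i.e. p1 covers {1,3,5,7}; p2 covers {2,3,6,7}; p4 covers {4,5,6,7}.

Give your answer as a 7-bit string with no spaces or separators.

0011001

Place data at non-parity positions: p1 p2 1 p4 0 0 1
p1 (pos 1,3,5,7): XOR of data positions = 1⊕0⊕1 = 0
p2 (pos 2,3,6,7): XOR of data positions = 1⊕0⊕1 = 0
p4 (pos 4,5,6,7): XOR of data positions = 0⊕0⊕1 = 1
Codeword: 0011001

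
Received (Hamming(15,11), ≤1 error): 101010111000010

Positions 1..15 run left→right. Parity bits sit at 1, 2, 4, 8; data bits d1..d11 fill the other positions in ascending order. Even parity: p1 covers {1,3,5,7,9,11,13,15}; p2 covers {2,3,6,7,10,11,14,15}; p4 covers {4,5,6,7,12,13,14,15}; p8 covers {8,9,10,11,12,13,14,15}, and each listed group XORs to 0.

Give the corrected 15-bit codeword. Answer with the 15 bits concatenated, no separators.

s1 (pos 1,3,5,7,9,11,13,15): 1⊕1⊕1⊕1⊕1⊕0⊕0⊕0 = 1
s2 (pos 2,3,6,7,10,11,14,15): 0⊕1⊕0⊕1⊕0⊕0⊕1⊕0 = 1
s4 (pos 4,5,6,7,12,13,14,15): 0⊕1⊕0⊕1⊕0⊕0⊕1⊕0 = 1
s8 (pos 8,9,10,11,12,13,14,15): 1⊕1⊕0⊕0⊕0⊕0⊕1⊕0 = 1
Syndrome s8…s1 = 1111 → error at position 15.
Flip position 15: 101010111000010 → 101010111000011

101010111000011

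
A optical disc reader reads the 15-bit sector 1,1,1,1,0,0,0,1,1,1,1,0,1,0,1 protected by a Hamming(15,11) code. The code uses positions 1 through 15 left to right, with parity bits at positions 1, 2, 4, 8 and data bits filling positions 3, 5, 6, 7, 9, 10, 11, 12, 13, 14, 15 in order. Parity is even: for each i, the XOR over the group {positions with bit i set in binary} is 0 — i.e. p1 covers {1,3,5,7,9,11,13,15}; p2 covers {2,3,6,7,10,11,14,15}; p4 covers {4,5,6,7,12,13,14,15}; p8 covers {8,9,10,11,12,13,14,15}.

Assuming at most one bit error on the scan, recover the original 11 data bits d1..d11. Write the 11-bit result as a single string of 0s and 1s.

s1 (pos 1,3,5,7,9,11,13,15): 1⊕1⊕0⊕0⊕1⊕1⊕1⊕1 = 0
s2 (pos 2,3,6,7,10,11,14,15): 1⊕1⊕0⊕0⊕1⊕1⊕0⊕1 = 1
s4 (pos 4,5,6,7,12,13,14,15): 1⊕0⊕0⊕0⊕0⊕1⊕0⊕1 = 1
s8 (pos 8,9,10,11,12,13,14,15): 1⊕1⊕1⊕1⊕0⊕1⊕0⊕1 = 0
Syndrome s8…s1 = 0110 → error at position 6.
Flip position 6: 111100011110101 → 111101011110101
Read data bits from positions 3,5,6,7,9,10,11,12,13,14,15: 10101110101

10101110101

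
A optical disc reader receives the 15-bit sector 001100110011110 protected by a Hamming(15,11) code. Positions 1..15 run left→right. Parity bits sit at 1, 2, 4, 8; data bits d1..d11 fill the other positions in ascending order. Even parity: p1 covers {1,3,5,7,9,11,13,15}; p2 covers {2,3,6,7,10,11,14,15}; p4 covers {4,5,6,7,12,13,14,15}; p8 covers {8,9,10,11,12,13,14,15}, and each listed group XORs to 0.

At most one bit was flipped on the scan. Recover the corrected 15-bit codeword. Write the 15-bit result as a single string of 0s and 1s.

s1 (pos 1,3,5,7,9,11,13,15): 0⊕1⊕0⊕1⊕0⊕1⊕1⊕0 = 0
s2 (pos 2,3,6,7,10,11,14,15): 0⊕1⊕0⊕1⊕0⊕1⊕1⊕0 = 0
s4 (pos 4,5,6,7,12,13,14,15): 1⊕0⊕0⊕1⊕1⊕1⊕1⊕0 = 1
s8 (pos 8,9,10,11,12,13,14,15): 1⊕0⊕0⊕1⊕1⊕1⊕1⊕0 = 1
Syndrome s8…s1 = 1100 → error at position 12.
Flip position 12: 001100110011110 → 001100110010110

001100110010110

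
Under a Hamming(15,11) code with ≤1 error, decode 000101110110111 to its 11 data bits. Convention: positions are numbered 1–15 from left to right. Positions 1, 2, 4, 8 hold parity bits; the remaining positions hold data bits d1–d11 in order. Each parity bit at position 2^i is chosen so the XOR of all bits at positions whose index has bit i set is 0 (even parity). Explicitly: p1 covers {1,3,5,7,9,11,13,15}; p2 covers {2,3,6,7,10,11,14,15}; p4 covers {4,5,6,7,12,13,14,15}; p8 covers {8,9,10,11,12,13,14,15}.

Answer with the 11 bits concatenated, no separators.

00110110111

s1 (pos 1,3,5,7,9,11,13,15): 0⊕0⊕0⊕1⊕0⊕1⊕1⊕1 = 0
s2 (pos 2,3,6,7,10,11,14,15): 0⊕0⊕1⊕1⊕1⊕1⊕1⊕1 = 0
s4 (pos 4,5,6,7,12,13,14,15): 1⊕0⊕1⊕1⊕0⊕1⊕1⊕1 = 0
s8 (pos 8,9,10,11,12,13,14,15): 1⊕0⊕1⊕1⊕0⊕1⊕1⊕1 = 0
Syndrome s8…s1 = 0000 → no error.
Read data bits from positions 3,5,6,7,9,10,11,12,13,14,15: 00110110111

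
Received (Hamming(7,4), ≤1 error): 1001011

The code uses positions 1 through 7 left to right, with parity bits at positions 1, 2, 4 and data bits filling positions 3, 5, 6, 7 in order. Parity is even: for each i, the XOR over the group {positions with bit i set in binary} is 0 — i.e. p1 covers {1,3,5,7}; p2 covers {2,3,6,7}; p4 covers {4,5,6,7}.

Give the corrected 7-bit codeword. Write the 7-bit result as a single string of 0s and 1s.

s1 (pos 1,3,5,7): 1⊕0⊕0⊕1 = 0
s2 (pos 2,3,6,7): 0⊕0⊕1⊕1 = 0
s4 (pos 4,5,6,7): 1⊕0⊕1⊕1 = 1
Syndrome s4…s1 = 100 → error at position 4.
Flip position 4: 1001011 → 1000011

1000011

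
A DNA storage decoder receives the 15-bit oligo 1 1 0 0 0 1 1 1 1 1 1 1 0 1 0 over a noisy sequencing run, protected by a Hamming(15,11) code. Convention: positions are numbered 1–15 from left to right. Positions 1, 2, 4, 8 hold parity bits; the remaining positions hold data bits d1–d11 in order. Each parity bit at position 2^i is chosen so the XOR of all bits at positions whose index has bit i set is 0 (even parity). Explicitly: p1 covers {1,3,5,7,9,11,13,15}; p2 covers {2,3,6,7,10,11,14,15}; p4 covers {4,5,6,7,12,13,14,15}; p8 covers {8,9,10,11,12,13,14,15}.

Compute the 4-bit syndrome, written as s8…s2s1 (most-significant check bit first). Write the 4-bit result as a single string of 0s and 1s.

s1 (pos 1,3,5,7,9,11,13,15): 1⊕0⊕0⊕1⊕1⊕1⊕0⊕0 = 0
s2 (pos 2,3,6,7,10,11,14,15): 1⊕0⊕1⊕1⊕1⊕1⊕1⊕0 = 0
s4 (pos 4,5,6,7,12,13,14,15): 0⊕0⊕1⊕1⊕1⊕0⊕1⊕0 = 0
s8 (pos 8,9,10,11,12,13,14,15): 1⊕1⊕1⊕1⊕1⊕0⊕1⊕0 = 0
Syndrome s8…s1 = 0000 → no error.

0000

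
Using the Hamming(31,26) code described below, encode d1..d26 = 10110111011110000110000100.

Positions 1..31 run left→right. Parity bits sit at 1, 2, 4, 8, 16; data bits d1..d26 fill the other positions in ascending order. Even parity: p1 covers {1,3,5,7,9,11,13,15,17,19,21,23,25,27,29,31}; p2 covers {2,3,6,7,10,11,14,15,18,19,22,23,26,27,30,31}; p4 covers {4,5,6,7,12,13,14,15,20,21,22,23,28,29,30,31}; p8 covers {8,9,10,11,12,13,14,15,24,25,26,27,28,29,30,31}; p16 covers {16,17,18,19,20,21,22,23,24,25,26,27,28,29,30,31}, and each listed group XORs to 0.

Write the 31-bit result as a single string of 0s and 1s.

1111011101110111110000110000100

Place data at non-parity positions: p1 p2 1 p4 0 1 1 p8 0 1 1 1 0 1 1 p16 1 1 0 0 0 0 1 1 0 0 0 0 1 0 0
p1 (pos 1,3,5,7,9,11,13,15,17,19,21,23,25,27,29,31): XOR of data positions = 1⊕0⊕1⊕0⊕1⊕0⊕1⊕1⊕0⊕0⊕1⊕0⊕0⊕1⊕0 = 1
p2 (pos 2,3,6,7,10,11,14,15,18,19,22,23,26,27,30,31): XOR of data positions = 1⊕1⊕1⊕1⊕1⊕1⊕1⊕1⊕0⊕0⊕1⊕0⊕0⊕0⊕0 = 1
p4 (pos 4,5,6,7,12,13,14,15,20,21,22,23,28,29,30,31): XOR of data positions = 0⊕1⊕1⊕1⊕0⊕1⊕1⊕0⊕0⊕0⊕1⊕0⊕1⊕0⊕0 = 1
p8 (pos 8,9,10,11,12,13,14,15,24,25,26,27,28,29,30,31): XOR of data positions = 0⊕1⊕1⊕1⊕0⊕1⊕1⊕1⊕0⊕0⊕0⊕0⊕1⊕0⊕0 = 1
p16 (pos 16,17,18,19,20,21,22,23,24,25,26,27,28,29,30,31): XOR of data positions = 1⊕1⊕0⊕0⊕0⊕0⊕1⊕1⊕0⊕0⊕0⊕0⊕1⊕0⊕0 = 1
Codeword: 1111011101110111110000110000100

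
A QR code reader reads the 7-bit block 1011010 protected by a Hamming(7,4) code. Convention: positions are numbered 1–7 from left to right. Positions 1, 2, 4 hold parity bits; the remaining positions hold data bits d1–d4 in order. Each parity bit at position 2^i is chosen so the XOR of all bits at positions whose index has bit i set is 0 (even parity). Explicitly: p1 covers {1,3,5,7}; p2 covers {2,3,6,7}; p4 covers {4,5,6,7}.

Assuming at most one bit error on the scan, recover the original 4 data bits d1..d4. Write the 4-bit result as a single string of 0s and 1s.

1010

s1 (pos 1,3,5,7): 1⊕1⊕0⊕0 = 0
s2 (pos 2,3,6,7): 0⊕1⊕1⊕0 = 0
s4 (pos 4,5,6,7): 1⊕0⊕1⊕0 = 0
Syndrome s4…s1 = 000 → no error.
Read data bits from positions 3,5,6,7: 1010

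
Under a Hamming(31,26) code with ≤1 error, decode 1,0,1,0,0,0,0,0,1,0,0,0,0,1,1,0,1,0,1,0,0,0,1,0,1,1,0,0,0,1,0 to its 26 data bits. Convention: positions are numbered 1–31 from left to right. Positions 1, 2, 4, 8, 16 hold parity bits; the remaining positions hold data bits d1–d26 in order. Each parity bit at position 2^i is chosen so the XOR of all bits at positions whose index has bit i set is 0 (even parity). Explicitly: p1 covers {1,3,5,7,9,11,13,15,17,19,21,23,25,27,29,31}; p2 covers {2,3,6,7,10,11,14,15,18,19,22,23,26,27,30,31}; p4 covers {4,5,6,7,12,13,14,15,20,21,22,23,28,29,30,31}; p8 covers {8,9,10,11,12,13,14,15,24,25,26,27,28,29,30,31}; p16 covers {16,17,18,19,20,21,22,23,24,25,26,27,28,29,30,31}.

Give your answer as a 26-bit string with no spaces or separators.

s1 (pos 1,3,5,7,9,11,13,15,17,19,21,23,25,27,29,31): 1⊕1⊕0⊕0⊕1⊕0⊕0⊕1⊕1⊕1⊕0⊕1⊕1⊕0⊕0⊕0 = 0
s2 (pos 2,3,6,7,10,11,14,15,18,19,22,23,26,27,30,31): 0⊕1⊕0⊕0⊕0⊕0⊕1⊕1⊕0⊕1⊕0⊕1⊕1⊕0⊕1⊕0 = 1
s4 (pos 4,5,6,7,12,13,14,15,20,21,22,23,28,29,30,31): 0⊕0⊕0⊕0⊕0⊕0⊕1⊕1⊕0⊕0⊕0⊕1⊕0⊕0⊕1⊕0 = 0
s8 (pos 8,9,10,11,12,13,14,15,24,25,26,27,28,29,30,31): 0⊕1⊕0⊕0⊕0⊕0⊕1⊕1⊕0⊕1⊕1⊕0⊕0⊕0⊕1⊕0 = 0
s16 (pos 16,17,18,19,20,21,22,23,24,25,26,27,28,29,30,31): 0⊕1⊕0⊕1⊕0⊕0⊕0⊕1⊕0⊕1⊕1⊕0⊕0⊕0⊕1⊕0 = 0
Syndrome s16…s1 = 00010 → error at position 2.
Flip position 2: 1010000010000110101000101100010 → 1110000010000110101000101100010
Read data bits from positions 3,5,6,7,9,10,11,12,13,14,15,17,18,19,20,21,22,23,24,25,26,27,28,29,30,31: 10001000011101000101100010

10001000011101000101100010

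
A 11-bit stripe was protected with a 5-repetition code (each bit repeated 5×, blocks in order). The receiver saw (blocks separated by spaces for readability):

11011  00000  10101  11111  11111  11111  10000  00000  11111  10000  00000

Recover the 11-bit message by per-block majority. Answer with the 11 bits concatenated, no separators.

10111100100

Block 1 (11011): 4 ones → 1
Block 2 (00000): 0 ones → 0
Block 3 (10101): 3 ones → 1
Block 4 (11111): 5 ones → 1
Block 5 (11111): 5 ones → 1
Block 6 (11111): 5 ones → 1
Block 7 (10000): 1 one → 0
Block 8 (00000): 0 ones → 0
Block 9 (11111): 5 ones → 1
Block 10 (10000): 1 one → 0
Block 11 (00000): 0 ones → 0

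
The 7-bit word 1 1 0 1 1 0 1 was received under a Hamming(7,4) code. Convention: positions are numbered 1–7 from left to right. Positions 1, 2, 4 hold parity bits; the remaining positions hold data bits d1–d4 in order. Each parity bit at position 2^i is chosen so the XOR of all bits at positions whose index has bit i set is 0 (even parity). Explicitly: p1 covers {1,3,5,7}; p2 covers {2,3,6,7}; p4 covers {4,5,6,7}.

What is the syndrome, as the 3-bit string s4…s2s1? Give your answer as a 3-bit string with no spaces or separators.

101

s1 (pos 1,3,5,7): 1⊕0⊕1⊕1 = 1
s2 (pos 2,3,6,7): 1⊕0⊕0⊕1 = 0
s4 (pos 4,5,6,7): 1⊕1⊕0⊕1 = 1
Syndrome s4…s1 = 101 → error at position 5.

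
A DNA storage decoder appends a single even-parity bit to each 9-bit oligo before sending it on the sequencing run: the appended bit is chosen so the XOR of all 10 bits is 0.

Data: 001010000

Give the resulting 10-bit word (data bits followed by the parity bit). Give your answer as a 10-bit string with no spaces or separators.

XOR of the 9 data bits: 0⊕0⊕1⊕0⊕1⊕0⊕0⊕0⊕0 = 0
Parity bit = 0 (so all 10 bits XOR to 0).

0010100000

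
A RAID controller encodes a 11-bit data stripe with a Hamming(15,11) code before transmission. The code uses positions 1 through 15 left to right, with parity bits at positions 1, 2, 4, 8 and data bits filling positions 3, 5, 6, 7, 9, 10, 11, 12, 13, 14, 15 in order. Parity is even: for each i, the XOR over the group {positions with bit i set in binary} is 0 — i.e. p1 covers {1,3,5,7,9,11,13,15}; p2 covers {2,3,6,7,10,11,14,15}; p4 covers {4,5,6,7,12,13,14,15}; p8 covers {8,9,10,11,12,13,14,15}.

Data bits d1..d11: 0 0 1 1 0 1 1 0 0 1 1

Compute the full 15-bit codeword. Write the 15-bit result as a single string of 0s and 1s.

100001100110011

Place data at non-parity positions: p1 p2 0 p4 0 1 1 p8 0 1 1 0 0 1 1
p1 (pos 1,3,5,7,9,11,13,15): XOR of data positions = 0⊕0⊕1⊕0⊕1⊕0⊕1 = 1
p2 (pos 2,3,6,7,10,11,14,15): XOR of data positions = 0⊕1⊕1⊕1⊕1⊕1⊕1 = 0
p4 (pos 4,5,6,7,12,13,14,15): XOR of data positions = 0⊕1⊕1⊕0⊕0⊕1⊕1 = 0
p8 (pos 8,9,10,11,12,13,14,15): XOR of data positions = 0⊕1⊕1⊕0⊕0⊕1⊕1 = 0
Codeword: 100001100110011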